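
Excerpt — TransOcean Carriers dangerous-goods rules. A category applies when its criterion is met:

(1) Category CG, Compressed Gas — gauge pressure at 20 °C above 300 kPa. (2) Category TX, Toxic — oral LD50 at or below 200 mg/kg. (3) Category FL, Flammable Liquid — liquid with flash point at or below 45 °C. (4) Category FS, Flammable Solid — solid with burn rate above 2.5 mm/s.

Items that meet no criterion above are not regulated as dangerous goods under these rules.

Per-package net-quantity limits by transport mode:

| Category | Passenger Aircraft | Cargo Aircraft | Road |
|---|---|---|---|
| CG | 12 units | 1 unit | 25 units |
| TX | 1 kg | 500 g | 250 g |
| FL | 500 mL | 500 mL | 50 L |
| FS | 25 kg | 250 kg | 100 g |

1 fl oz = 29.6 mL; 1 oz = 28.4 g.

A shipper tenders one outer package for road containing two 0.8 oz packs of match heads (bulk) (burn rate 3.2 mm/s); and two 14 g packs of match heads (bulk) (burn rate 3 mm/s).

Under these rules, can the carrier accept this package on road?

Yes

The match heads (bulk) have burn rate 3.2 mm/s, which is > 2.5 mm/s, so they are Category FS (Flammable Solid).
Match heads (bulk): burn rate 3 mm/s > 2.5 mm/s → Category FS (Flammable Solid).
Category FS net quantity: (two 0.8 oz packs = 45.44 g) + (two 14 g packs = 28 g) = 73.44 g.
That is within the Category FS road limit of 100 g.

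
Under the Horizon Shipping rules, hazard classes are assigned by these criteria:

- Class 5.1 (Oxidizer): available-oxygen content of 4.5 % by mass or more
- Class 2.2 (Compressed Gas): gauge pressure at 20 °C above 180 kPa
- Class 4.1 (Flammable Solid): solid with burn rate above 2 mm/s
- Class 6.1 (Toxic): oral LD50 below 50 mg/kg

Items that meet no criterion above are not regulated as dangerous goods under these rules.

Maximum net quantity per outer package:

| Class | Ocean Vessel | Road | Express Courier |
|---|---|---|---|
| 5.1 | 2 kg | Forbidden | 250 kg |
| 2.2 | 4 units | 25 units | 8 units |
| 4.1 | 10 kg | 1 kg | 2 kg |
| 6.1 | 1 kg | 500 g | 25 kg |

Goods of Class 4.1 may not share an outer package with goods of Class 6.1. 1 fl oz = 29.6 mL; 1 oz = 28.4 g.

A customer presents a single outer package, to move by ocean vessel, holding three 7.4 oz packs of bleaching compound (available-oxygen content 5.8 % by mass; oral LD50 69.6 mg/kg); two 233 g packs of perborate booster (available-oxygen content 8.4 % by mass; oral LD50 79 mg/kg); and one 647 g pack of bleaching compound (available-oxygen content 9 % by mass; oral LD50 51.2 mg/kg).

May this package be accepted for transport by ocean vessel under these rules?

With available-oxygen content 5.8 % by mass (≥ 4.5 % by mass), the bleaching compound falls in Class 5.1.
With available-oxygen content 8.4 % by mass (≥ 4.5 % by mass), the perborate booster falls in Class 5.1.
With available-oxygen content 9 % by mass (≥ 4.5 % by mass), the bleaching compound falls in Class 5.1.
Total Class 5.1: (three 7.4 oz packs = 630.48 g) + (two 233 g packs = 466 g) + 647 g = 1743.48 g.
That is within the Class 5.1 ocean vessel limit of 2 kg.

Yes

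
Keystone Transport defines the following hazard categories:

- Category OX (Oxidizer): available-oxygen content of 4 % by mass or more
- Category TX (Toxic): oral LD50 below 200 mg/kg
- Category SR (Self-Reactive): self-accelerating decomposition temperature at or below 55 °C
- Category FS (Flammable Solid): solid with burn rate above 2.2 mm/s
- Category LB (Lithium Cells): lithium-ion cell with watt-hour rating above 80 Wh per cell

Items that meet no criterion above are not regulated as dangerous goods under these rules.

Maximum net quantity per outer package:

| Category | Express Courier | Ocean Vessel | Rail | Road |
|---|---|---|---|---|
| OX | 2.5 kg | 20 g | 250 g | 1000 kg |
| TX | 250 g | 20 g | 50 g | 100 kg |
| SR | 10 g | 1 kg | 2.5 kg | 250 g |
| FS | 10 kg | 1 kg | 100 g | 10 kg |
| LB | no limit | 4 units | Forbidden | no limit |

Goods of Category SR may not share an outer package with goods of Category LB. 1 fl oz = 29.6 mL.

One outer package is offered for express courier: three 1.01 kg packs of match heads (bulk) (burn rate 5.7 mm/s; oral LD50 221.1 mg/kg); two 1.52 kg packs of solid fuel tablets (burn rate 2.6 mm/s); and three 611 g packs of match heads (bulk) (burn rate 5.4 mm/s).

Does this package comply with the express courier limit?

Yes

Burn rate 5.7 mm/s meets the Category FS criterion (Flammable Solid), so the match heads (bulk) are Category FS.
The solid fuel tablets have burn rate 2.6 mm/s, which is > 2.2 mm/s, so they are Category FS (Flammable Solid).
Match heads (bulk): burn rate 5.4 mm/s > 2.2 mm/s → Category FS (Flammable Solid).
Category FS net quantity: (three 1.01 kg packs = 3.03 kg) + (two 1.52 kg packs = 3.04 kg) + (three 611 g packs = 1.833 kg) = 7.903 kg.
That is within the Category FS express courier limit of 10 kg.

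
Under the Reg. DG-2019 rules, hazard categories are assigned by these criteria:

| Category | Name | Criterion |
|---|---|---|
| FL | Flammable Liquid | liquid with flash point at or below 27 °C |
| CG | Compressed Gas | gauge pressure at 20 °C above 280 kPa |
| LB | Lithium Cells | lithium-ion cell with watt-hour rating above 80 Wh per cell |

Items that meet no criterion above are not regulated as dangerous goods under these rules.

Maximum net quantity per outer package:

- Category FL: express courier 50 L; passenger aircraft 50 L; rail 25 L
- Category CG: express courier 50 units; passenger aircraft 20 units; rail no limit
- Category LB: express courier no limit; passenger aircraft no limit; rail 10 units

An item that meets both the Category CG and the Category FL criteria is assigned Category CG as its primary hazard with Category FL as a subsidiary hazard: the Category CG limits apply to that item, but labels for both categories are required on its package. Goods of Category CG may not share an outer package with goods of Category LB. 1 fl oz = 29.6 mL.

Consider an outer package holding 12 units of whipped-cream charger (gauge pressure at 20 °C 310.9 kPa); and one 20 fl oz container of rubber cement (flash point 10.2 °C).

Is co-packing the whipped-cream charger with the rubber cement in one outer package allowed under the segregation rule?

Yes

With gauge pressure at 20 °C 310.9 kPa (> 280 kPa), the whipped-cream charger falls in Category CG.
With flash point 10.2 °C (≤ 27 °C), the rubber cement falls in Category FL.
No segregation rule bars Category CG with Category FL.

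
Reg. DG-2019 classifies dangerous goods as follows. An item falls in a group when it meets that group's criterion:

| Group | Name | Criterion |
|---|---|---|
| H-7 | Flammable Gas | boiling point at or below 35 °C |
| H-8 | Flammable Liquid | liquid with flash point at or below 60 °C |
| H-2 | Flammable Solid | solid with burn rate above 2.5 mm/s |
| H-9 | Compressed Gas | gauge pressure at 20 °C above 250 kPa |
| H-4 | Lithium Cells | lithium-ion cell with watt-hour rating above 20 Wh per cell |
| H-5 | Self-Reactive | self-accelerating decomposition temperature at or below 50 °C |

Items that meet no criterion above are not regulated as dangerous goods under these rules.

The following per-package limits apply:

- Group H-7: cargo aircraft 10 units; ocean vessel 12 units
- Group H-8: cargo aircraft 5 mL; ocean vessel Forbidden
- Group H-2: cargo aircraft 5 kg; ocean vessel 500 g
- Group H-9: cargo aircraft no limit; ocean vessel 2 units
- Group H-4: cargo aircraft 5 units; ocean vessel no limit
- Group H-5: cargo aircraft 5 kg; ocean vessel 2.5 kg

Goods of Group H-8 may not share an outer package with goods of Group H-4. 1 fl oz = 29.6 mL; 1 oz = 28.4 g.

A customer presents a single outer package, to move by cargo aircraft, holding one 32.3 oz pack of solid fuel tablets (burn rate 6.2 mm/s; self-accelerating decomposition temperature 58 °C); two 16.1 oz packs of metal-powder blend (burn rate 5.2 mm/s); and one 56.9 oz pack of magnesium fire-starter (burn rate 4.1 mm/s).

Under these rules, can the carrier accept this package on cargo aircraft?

Yes

With burn rate 6.2 mm/s (> 2.5 mm/s), the solid fuel tablets fall in Group H-2.
Metal-powder blend: burn rate 5.2 mm/s > 2.5 mm/s → Group H-2 (Flammable Solid).
The magnesium fire-starter has burn rate 4.1 mm/s, which is > 2.5 mm/s, so it is Group H-2 (Flammable Solid).
Total Group H-2: (one 32.3 oz pack = 917.32 g) + (two 16.1 oz packs = 914.48 g) + (one 56.9 oz pack = 1615.96 g) = 3447.76 g.
3447.76 g ≤ 5 kg (cargo aircraft limit, Group H-2) — within limit.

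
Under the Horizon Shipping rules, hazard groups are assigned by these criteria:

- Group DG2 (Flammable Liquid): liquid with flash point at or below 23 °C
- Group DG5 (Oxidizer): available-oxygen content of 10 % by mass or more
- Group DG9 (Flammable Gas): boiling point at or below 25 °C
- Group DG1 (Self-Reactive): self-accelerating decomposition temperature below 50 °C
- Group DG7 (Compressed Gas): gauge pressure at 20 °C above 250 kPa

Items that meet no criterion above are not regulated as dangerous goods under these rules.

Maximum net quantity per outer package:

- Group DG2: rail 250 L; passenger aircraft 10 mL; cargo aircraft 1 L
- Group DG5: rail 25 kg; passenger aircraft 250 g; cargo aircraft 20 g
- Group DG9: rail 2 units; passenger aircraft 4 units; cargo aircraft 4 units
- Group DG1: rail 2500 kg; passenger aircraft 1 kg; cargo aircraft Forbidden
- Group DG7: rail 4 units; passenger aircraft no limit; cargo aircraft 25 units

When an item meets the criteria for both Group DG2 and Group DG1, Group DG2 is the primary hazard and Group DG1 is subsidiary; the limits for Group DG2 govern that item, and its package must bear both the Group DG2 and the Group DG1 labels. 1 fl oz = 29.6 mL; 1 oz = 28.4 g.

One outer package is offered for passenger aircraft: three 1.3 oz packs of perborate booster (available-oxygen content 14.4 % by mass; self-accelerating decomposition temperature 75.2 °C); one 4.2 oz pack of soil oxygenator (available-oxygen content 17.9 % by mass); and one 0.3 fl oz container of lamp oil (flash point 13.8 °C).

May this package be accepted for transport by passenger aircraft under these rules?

Available-oxygen content 14.4 % by mass meets the Group DG5 criterion (Oxidizer), so the perborate booster is Group DG5.
Soil oxygenator: available-oxygen content 17.9 % by mass ≥ 10 % by mass → Group DG5 (Oxidizer).
The lamp oil has flash point 13.8 °C, which is ≤ 23 °C, so it is Group DG2 (Flammable Liquid).
Total Group DG5: (three 1.3 oz packs = 110.76 g) + (one 4.2 oz pack = 119.28 g) = 230.04 g.
That is within the Group DG5 passenger aircraft limit of 250 g.
Group DG2 quantity: one 0.3 fl oz container = 8.88 mL.
That is within the Group DG2 passenger aircraft limit of 10 mL.
Every hazard group is within its passenger aircraft limit and no segregation rule is violated.

Yes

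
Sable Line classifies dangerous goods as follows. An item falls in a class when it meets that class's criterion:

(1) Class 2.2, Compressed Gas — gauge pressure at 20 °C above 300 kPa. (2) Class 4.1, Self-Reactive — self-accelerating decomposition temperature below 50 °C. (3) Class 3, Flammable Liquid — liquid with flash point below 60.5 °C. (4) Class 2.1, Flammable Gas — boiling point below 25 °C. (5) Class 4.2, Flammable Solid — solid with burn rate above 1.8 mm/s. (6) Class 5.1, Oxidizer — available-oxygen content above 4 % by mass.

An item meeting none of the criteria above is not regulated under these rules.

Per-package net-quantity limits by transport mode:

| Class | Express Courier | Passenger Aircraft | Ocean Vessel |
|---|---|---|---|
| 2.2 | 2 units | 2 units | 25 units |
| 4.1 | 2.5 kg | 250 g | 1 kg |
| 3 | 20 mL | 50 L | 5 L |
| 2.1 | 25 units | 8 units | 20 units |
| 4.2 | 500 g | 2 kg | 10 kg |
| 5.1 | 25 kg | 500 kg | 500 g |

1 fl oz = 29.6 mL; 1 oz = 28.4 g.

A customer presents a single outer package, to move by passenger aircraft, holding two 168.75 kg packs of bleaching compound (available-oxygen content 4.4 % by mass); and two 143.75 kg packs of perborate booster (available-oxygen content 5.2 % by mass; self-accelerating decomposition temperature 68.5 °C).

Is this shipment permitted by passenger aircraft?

No

Bleaching compound: available-oxygen content 4.4 % by mass > 4 % by mass → Class 5.1 (Oxidizer).
Available-oxygen content 5.2 % by mass meets the Class 5.1 criterion (Oxidizer), so the perborate booster is Class 5.1.
Total Class 5.1: (two 168.75 kg packs = 337.5 kg) + (two 143.75 kg packs = 287.5 kg) = 625 kg.
625 kg > 500 kg (passenger aircraft limit, Class 5.1) — over the limit.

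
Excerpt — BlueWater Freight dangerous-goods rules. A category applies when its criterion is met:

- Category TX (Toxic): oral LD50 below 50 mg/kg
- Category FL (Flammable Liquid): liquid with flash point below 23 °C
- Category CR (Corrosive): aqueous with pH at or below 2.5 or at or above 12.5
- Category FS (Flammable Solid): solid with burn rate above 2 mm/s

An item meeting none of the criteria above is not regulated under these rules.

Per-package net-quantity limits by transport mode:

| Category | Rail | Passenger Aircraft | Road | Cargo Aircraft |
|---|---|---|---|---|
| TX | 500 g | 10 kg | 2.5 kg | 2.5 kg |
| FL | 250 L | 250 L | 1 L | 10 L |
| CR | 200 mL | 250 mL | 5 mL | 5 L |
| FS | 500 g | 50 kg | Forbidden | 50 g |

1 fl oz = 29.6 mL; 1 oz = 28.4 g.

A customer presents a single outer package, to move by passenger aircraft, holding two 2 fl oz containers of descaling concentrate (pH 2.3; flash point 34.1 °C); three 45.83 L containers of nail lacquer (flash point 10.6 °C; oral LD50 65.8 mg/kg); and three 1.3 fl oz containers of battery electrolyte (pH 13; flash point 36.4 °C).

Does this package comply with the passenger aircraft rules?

Descaling concentrate: pH 2.3 ≤ 2.5 → Category CR (Corrosive).
Flash point 10.6 °C meets the Category FL criterion (Flammable Liquid), so the nail lacquer is Category FL.
Battery electrolyte: pH 13 ≥ 12.5 → Category CR (Corrosive).
Category CR net quantity: (two 2 fl oz containers = 118.4 mL) + (three 1.3 fl oz containers = 115.44 mL) = 233.84 mL.
233.84 mL is within the passenger aircraft limit of 250 mL for Category CR.
Category FL quantity: three 45.83 L containers = 137.49 L.
137.49 L ≤ 250 L (passenger aircraft limit, Category FL) — within limit.
Every hazard category is within its passenger aircraft limit and no segregation rule is violated.

Yes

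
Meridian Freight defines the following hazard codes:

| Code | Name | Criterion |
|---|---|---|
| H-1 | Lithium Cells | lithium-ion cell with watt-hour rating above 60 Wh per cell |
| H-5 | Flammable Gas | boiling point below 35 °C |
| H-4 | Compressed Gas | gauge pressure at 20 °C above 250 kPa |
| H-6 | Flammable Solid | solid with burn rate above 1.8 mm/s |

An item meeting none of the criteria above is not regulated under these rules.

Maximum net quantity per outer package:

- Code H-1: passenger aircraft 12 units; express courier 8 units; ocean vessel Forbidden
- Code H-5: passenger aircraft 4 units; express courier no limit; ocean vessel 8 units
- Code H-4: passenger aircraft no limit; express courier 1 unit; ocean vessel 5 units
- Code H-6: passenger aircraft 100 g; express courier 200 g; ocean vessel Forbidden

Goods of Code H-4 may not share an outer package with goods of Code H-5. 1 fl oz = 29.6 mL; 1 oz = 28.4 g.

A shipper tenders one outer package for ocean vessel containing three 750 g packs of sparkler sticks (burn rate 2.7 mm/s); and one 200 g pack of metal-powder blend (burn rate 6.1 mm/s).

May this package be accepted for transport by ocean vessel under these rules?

Sparkler sticks: burn rate 2.7 mm/s > 1.8 mm/s → Code H-6 (Flammable Solid).
Metal-powder blend: burn rate 6.1 mm/s > 1.8 mm/s → Code H-6 (Flammable Solid).
Code H-6 net quantity: (three 750 g packs = 2.25 kg) + 200 g = 2.45 kg.
Code H-6 is Forbidden by ocean vessel.

No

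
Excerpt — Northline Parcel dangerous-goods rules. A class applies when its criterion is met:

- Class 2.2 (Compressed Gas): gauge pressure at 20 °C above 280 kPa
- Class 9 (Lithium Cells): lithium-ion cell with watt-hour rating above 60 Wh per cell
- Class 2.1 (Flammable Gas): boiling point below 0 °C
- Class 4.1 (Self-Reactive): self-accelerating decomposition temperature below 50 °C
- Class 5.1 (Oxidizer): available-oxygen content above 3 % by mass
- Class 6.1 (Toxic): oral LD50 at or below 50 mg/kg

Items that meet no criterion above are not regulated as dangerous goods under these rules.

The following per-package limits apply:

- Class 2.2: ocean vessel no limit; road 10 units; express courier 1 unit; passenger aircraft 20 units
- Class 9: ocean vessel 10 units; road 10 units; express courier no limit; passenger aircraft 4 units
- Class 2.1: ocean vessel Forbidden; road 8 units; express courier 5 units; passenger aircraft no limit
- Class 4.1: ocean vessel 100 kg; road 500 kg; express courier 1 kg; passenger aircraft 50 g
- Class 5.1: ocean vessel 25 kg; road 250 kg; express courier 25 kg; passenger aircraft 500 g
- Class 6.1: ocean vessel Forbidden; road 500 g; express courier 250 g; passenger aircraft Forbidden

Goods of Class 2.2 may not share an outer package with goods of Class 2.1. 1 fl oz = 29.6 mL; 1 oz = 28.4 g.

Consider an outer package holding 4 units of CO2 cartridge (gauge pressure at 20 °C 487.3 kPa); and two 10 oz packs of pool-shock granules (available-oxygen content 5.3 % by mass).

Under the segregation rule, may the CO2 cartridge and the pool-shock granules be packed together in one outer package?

Yes

With gauge pressure at 20 °C 487.3 kPa (> 280 kPa), the CO2 cartridge falls in Class 2.2.
With available-oxygen content 5.3 % by mass (> 3 % by mass), the pool-shock granules fall in Class 5.1.
No segregation rule bars Class 2.2 with Class 5.1.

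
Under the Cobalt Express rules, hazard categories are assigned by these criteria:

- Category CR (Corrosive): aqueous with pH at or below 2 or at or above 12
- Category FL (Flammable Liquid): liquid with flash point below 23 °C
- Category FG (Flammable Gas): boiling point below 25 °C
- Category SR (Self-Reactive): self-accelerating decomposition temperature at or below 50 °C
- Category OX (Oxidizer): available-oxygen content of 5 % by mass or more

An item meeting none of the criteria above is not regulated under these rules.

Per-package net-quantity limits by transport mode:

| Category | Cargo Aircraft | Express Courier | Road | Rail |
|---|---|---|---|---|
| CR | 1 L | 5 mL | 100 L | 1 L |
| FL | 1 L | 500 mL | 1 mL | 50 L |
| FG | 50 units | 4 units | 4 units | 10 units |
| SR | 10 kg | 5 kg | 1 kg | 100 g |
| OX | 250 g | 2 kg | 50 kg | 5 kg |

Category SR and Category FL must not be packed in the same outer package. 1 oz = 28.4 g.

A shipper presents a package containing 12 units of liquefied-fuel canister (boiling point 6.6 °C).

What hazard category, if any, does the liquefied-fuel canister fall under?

Category FG

The liquefied-fuel canister has boiling point 6.6 °C, which is < 25 °C, so it is Category FG (Flammable Gas).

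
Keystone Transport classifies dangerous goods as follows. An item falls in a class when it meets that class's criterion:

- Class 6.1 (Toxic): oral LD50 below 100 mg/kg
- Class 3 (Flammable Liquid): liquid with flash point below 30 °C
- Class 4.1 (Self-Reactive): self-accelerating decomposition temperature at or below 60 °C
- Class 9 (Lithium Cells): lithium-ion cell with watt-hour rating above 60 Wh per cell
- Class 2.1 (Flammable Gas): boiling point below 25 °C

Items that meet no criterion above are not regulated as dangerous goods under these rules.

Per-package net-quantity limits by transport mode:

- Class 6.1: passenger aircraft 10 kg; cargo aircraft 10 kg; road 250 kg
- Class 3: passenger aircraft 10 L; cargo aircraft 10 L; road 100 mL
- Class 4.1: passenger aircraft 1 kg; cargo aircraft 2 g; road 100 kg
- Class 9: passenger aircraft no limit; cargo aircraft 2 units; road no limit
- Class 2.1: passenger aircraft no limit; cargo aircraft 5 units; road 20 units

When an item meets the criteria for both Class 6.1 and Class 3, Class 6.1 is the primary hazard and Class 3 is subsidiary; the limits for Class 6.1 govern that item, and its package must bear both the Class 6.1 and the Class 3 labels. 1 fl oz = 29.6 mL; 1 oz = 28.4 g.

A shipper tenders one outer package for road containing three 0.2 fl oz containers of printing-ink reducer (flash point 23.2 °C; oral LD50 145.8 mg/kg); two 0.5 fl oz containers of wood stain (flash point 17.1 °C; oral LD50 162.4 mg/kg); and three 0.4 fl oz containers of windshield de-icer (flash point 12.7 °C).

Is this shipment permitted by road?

Yes

With flash point 23.2 °C (< 30 °C), the printing-ink reducer falls in Class 3.
With flash point 17.1 °C (< 30 °C), the wood stain falls in Class 3.
Windshield de-icer: flash point 12.7 °C < 30 °C → Class 3 (Flammable Liquid).
Total Class 3: (three 0.2 fl oz containers = 17.76 mL) + (two 0.5 fl oz containers = 29.6 mL) + (three 0.4 fl oz containers = 35.52 mL) = 82.88 mL.
That is within the Class 3 road limit of 100 mL.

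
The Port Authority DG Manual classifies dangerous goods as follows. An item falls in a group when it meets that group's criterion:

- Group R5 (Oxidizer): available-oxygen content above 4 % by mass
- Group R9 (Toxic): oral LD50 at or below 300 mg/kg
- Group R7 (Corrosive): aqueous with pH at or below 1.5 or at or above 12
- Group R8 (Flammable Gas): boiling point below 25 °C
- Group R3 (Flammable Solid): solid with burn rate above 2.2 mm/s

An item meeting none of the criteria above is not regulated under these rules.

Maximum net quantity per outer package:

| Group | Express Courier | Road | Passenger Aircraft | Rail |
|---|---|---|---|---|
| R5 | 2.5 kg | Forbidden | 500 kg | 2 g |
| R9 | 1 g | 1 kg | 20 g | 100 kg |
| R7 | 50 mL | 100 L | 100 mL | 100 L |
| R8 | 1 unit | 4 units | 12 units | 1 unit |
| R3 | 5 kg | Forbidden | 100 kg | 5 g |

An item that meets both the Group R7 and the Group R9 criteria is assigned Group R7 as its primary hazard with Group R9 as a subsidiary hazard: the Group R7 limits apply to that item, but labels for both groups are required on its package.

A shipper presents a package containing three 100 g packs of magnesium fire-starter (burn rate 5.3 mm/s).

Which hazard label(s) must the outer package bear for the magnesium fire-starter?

Magnesium fire-starter: burn rate 5.3 mm/s > 2.2 mm/s → Group R3 (Flammable Solid).
Only the Group R3 label is required.

Group R3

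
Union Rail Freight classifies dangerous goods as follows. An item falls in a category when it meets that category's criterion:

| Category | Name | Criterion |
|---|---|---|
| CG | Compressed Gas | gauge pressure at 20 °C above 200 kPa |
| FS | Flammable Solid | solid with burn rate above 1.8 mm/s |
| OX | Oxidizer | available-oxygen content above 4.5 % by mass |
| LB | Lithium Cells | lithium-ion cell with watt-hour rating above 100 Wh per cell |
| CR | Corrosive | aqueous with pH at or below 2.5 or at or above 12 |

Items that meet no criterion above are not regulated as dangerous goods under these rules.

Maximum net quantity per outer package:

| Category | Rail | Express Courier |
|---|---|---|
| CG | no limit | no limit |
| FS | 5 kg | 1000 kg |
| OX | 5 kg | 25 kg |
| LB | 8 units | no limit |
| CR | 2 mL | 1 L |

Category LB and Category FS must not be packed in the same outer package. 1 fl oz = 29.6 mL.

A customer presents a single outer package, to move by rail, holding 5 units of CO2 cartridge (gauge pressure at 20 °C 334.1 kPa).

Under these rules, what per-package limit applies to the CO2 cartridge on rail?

no limit

The CO2 cartridge has gauge pressure at 20 °C 334.1 kPa, which is > 200 kPa, so it is Category CG (Compressed Gas).
The rail limit for Category CG is no limit.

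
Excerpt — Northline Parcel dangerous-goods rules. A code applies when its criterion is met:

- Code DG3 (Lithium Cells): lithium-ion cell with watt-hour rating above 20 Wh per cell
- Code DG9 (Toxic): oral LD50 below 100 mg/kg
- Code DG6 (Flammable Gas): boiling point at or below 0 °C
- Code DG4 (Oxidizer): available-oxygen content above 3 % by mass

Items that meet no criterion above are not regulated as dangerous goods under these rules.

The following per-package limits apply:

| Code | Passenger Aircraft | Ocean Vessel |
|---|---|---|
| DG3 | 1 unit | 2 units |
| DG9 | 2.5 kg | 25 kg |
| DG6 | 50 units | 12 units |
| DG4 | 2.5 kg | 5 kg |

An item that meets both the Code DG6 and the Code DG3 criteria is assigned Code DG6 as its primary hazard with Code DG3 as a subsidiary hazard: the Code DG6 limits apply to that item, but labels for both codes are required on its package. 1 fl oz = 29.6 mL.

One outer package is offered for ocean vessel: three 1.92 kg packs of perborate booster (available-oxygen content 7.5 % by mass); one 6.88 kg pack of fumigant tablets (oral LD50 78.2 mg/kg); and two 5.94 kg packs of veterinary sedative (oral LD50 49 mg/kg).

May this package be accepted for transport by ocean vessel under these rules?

The perborate booster has available-oxygen content 7.5 % by mass, which is > 3 % by mass, so it is Code DG4 (Oxidizer).
The fumigant tablets have oral LD50 78.2 mg/kg, which is < 100 mg/kg, so they are Code DG9 (Toxic).
Oral LD50 49 mg/kg meets the Code DG9 criterion (Toxic), so the veterinary sedative is Code DG9.
Code DG4 quantity: three 1.92 kg packs = 5.76 kg.
5.76 kg exceeds the ocean vessel limit of 5 kg for Code DG4.
Total Code DG9: 6.88 kg + (two 5.94 kg packs = 11.88 kg) = 18.76 kg.
18.76 kg ≤ 25 kg (ocean vessel limit, Code DG9) — within limit.

No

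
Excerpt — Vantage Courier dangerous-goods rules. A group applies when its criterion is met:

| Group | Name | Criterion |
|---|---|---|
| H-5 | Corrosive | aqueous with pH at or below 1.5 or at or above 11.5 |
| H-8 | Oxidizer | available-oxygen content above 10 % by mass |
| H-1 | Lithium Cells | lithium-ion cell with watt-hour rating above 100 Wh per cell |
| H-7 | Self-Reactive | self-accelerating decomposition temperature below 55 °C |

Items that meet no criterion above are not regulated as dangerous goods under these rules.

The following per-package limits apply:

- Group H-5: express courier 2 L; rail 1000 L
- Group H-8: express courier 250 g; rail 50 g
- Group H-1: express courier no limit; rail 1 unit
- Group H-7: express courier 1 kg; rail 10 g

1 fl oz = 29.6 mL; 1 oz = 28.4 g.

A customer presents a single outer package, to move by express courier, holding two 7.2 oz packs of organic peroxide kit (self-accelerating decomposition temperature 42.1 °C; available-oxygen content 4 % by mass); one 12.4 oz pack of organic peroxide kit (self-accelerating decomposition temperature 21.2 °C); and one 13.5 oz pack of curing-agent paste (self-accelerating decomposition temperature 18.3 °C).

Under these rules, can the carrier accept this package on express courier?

The organic peroxide kit has self-accelerating decomposition temperature 42.1 °C, which is < 55 °C, so it is Group H-7 (Self-Reactive).
Organic peroxide kit: self-accelerating decomposition temperature 21.2 °C < 55 °C → Group H-7 (Self-Reactive).
Curing-agent paste: self-accelerating decomposition temperature 18.3 °C < 55 °C → Group H-7 (Self-Reactive).
Group H-7 net quantity: (two 7.2 oz packs = 408.96 g) + (one 12.4 oz pack = 352.16 g) + (one 13.5 oz pack = 383.4 g) = 1144.52 g.
That exceeds the Group H-7 express courier limit of 1 kg.

No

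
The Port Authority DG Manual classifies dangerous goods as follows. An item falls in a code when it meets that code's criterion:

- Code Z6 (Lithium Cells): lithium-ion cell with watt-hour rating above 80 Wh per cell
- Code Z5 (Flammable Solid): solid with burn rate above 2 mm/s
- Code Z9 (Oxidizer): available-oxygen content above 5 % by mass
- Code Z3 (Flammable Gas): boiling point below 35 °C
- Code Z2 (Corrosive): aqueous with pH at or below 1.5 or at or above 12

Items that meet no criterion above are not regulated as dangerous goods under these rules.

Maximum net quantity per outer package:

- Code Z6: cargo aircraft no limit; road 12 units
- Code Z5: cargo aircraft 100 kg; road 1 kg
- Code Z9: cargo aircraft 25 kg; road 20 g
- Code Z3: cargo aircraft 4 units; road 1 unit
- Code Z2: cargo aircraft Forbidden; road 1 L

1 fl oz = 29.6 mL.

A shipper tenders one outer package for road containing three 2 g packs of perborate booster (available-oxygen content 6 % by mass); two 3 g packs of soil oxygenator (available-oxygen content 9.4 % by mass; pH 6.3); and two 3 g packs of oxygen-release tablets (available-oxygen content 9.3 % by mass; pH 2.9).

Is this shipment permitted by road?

Yes

The perborate booster has available-oxygen content 6 % by mass, which is > 5 % by mass, so it is Code Z9 (Oxidizer).
Available-oxygen content 9.4 % by mass meets the Code Z9 criterion (Oxidizer), so the soil oxygenator is Code Z9.
The oxygen-release tablets have available-oxygen content 9.3 % by mass, which is > 5 % by mass, so they are Code Z9 (Oxidizer).
Code Z9 net quantity: (three 2 g packs = 6 g) + (two 3 g packs = 6 g) + (two 3 g packs = 6 g) = 18 g.
That is within the Code Z9 road limit of 20 g.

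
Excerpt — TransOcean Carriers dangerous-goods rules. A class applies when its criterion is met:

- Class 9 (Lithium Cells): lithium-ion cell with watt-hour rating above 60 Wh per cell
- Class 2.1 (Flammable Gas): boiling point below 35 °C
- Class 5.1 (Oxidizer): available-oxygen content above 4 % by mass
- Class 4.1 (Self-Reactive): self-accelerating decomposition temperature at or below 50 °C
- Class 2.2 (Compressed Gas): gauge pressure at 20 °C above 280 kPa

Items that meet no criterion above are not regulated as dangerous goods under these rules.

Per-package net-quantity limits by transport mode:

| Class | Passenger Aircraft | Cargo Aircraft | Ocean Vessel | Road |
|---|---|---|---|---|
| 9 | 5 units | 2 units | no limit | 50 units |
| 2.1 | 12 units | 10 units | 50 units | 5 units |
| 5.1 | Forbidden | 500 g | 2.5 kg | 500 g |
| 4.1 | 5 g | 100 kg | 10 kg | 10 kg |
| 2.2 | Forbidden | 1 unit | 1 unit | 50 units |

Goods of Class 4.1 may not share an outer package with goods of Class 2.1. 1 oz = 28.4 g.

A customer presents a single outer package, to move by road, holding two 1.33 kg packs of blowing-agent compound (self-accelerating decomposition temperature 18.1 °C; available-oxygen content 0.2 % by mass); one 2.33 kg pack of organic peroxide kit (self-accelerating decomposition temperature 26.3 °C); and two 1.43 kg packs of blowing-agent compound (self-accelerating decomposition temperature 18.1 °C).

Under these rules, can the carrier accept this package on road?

Blowing-agent compound: self-accelerating decomposition temperature 18.1 °C ≤ 50 °C → Class 4.1 (Self-Reactive).
Organic peroxide kit: self-accelerating decomposition temperature 26.3 °C ≤ 50 °C → Class 4.1 (Self-Reactive).
Blowing-agent compound: self-accelerating decomposition temperature 18.1 °C ≤ 50 °C → Class 4.1 (Self-Reactive).
Class 4.1 net quantity: (two 1.33 kg packs = 2.66 kg) + 2.33 kg + (two 1.43 kg packs = 2.86 kg) = 7.85 kg.
7.85 kg ≤ 10 kg (road limit, Class 4.1) — within limit.

Yes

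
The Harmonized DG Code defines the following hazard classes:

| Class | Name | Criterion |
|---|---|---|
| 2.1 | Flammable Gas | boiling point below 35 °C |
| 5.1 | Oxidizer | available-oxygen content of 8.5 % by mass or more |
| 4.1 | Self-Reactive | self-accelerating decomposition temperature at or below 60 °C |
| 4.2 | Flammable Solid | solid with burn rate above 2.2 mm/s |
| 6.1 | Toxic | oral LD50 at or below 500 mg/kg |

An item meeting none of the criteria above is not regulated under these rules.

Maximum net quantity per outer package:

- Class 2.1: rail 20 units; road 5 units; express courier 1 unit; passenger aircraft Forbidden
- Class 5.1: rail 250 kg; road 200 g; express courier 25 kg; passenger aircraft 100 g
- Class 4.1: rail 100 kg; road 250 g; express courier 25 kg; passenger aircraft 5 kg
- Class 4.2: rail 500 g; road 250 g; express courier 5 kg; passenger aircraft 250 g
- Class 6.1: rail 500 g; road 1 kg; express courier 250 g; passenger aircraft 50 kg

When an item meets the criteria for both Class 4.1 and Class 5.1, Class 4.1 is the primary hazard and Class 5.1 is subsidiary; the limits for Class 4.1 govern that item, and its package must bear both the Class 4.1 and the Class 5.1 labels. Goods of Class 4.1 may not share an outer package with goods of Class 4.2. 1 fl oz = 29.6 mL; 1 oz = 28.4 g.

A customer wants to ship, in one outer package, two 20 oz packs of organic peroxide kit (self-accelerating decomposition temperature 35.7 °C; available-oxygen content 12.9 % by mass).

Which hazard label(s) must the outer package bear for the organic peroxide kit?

Organic peroxide kit: self-accelerating decomposition temperature 35.7 °C ≤ 60 °C → Class 4.1 (Self-Reactive).
With available-oxygen content 12.9 % by mass (≥ 8.5 % by mass), the organic peroxide kit falls in Class 5.1.
By the precedence rule Class 4.1 is primary and Class 5.1 is subsidiary, and that rule requires both labels on the package.

Class 4.1 and 5.1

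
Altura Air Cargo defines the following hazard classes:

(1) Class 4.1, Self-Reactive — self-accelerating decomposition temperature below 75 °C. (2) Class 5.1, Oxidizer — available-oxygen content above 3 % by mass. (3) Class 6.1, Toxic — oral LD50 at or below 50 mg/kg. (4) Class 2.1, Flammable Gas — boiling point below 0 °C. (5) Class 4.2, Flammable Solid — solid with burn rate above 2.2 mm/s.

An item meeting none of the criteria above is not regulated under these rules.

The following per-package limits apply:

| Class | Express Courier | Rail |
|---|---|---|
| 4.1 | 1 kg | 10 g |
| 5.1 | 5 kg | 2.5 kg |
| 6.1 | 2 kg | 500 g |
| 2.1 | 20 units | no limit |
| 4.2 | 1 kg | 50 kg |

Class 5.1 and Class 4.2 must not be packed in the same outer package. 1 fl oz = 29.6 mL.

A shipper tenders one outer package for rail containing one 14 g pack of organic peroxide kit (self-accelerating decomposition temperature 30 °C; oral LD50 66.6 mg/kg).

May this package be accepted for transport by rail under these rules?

No

Self-accelerating decomposition temperature 30 °C meets the Class 4.1 criterion (Self-Reactive), so the organic peroxide kit is Class 4.1.
Class 4.1 quantity: 14 g.
14 g exceeds the rail limit of 10 g for Class 4.1.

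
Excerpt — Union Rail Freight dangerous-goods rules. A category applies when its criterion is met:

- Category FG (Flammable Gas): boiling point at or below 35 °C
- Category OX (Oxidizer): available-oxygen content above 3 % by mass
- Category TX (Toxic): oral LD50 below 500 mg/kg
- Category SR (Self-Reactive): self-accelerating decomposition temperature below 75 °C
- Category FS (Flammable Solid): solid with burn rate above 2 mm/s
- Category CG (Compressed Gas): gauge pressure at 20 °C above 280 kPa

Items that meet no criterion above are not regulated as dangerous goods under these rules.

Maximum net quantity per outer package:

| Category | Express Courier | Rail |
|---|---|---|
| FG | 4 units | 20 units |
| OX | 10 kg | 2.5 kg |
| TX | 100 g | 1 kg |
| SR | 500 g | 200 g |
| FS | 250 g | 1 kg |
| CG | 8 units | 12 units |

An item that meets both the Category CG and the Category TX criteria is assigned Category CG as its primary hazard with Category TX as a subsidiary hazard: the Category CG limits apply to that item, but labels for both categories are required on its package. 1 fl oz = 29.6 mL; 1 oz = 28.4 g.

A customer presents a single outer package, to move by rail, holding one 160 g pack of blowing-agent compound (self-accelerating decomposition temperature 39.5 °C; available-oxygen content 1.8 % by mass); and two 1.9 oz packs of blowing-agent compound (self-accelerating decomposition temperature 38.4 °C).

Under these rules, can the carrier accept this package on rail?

No

Blowing-agent compound: self-accelerating decomposition temperature 39.5 °C < 75 °C → Category SR (Self-Reactive).
Self-accelerating decomposition temperature 38.4 °C meets the Category SR criterion (Self-Reactive), so the blowing-agent compound is Category SR.
Category SR net quantity: 160 g + (two 1.9 oz packs = 107.92 g) = 267.92 g.
That exceeds the Category SR rail limit of 200 g.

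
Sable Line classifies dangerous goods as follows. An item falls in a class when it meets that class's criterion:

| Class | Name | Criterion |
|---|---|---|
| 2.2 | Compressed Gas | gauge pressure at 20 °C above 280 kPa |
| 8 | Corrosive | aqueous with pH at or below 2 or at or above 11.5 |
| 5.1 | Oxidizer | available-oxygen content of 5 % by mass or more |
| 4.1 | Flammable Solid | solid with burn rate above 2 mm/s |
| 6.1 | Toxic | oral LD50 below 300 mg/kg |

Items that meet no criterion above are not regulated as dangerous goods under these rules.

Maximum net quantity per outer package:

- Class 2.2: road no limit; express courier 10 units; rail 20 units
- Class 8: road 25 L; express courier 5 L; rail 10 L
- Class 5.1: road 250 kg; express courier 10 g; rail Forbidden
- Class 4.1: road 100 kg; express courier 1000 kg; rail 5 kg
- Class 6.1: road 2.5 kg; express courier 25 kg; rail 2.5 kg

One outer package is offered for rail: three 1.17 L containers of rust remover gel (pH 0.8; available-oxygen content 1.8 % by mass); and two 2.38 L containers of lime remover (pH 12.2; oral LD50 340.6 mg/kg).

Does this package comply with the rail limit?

With pH 0.8 (≤ 2), the rust remover gel falls in Class 8.
With pH 12.2 (≥ 11.5), the lime remover falls in Class 8.
Class 8 net quantity: (three 1.17 L containers = 3.51 L) + (two 2.38 L containers = 4.76 L) = 8.27 L.
8.27 L is within the rail limit of 10 L for Class 8.

Yes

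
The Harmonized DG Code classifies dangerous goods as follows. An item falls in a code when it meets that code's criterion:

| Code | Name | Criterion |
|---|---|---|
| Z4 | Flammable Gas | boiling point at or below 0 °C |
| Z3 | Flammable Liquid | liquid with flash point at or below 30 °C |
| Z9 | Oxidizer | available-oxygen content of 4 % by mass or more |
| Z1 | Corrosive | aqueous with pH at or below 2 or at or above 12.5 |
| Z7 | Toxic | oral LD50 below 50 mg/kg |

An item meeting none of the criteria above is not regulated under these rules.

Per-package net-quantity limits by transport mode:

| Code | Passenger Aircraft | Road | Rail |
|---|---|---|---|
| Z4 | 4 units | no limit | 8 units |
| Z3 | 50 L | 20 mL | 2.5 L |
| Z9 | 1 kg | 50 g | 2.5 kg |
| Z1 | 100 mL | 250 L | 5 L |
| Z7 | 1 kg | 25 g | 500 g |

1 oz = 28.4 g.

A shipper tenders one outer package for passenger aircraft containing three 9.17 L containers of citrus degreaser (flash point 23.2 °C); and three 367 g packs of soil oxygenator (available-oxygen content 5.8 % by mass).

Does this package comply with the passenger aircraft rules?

Flash point 23.2 °C meets the Code Z3 criterion (Flammable Liquid), so the citrus degreaser is Code Z3.
Available-oxygen content 5.8 % by mass meets the Code Z9 criterion (Oxidizer), so the soil oxygenator is Code Z9.
Code Z3 quantity: three 9.17 L containers = 27.51 L.
27.51 L ≤ 50 L (passenger aircraft limit, Code Z3) — within limit.
Code Z9 quantity: three 367 g packs = 1.101 kg.
That exceeds the Code Z9 passenger aircraft limit of 1 kg.

No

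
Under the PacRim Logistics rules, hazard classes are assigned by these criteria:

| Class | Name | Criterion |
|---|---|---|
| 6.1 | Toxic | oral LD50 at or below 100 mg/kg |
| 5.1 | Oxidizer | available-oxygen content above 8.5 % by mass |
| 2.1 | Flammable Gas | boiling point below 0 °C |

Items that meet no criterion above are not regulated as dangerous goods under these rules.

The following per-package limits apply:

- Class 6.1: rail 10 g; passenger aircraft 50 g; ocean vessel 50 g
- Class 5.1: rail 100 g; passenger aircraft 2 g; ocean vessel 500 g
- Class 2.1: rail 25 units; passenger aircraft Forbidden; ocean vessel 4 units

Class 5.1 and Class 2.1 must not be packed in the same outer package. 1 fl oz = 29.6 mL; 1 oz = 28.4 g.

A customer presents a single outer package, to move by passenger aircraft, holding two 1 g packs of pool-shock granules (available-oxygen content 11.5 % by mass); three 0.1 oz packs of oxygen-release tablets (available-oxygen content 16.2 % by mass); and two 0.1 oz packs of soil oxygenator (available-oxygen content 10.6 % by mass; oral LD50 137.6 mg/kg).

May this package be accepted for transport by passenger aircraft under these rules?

Available-oxygen content 11.5 % by mass meets the Class 5.1 criterion (Oxidizer), so the pool-shock granules are Class 5.1.
Available-oxygen content 16.2 % by mass meets the Class 5.1 criterion (Oxidizer), so the oxygen-release tablets are Class 5.1.
Soil oxygenator: available-oxygen content 10.6 % by mass > 8.5 % by mass → Class 5.1 (Oxidizer).
Class 5.1 net quantity: (two 1 g packs = 2 g) + (three 0.1 oz packs = 8.52 g) + (two 0.1 oz packs = 5.68 g) = 16.2 g.
That exceeds the Class 5.1 passenger aircraft limit of 2 g.

No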